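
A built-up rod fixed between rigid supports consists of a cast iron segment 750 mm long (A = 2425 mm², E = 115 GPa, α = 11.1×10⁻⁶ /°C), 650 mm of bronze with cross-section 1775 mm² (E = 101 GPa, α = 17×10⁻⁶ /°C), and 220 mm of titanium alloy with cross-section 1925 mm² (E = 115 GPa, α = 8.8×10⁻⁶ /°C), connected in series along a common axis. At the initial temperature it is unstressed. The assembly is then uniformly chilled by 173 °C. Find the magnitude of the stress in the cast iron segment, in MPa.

If the supports were absent, the total length change would be Σ αᵢΔT Lᵢ = 11.1×10⁻⁶×173×750 + 17×10⁻⁶×173×650 + 8.8×10⁻⁶×173×220 = 3.687 mm.
The walls prevent any net length change, so an axial force P (same in every segment) develops. Compatibility: P · Σ Lᵢ/(AᵢEᵢ) = δ_free.
Σ Lᵢ/(AᵢEᵢ) = 750/(2425×115×10³) + 650/(1775×101×10³) + 220/(1925×115×10³) = 7.309×10⁻⁶ mm/N.
P = 3.687 / 7.309×10⁻⁶ = 504400 N = 504.4 kN, tensile.
σ_{cast iron} = P / A = 504400 / 2425 = 208 MPa.

σ ≈ 208 MPa (tensile)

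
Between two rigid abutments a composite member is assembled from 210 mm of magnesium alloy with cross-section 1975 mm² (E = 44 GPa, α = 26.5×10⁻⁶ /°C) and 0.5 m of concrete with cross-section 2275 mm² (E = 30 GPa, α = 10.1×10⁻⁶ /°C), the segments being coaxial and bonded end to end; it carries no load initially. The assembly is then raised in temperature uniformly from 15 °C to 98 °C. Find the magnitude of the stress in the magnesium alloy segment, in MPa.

Free thermal expansion of the whole bar: Σ αᵢΔT Lᵢ = 26.5×10⁻⁶×83×210 + 10.1×10⁻⁶×83×500 = 0.881 mm.
Since the ends are fixed, an axial force P builds up, equal in every segment, with P · Σ Lᵢ/(AᵢEᵢ) = δ_free.
Σ Lᵢ/(AᵢEᵢ) = 210/(1975×44×10³) + 500/(2275×30×10³) = 9.743×10⁻⁶ mm/N.
P = 0.881 / 9.743×10⁻⁶ = 90430 N = 90.43 kN, compressive.
σ_{magnesium alloy} = P / A = 90430 / 1975 = 45.79 MPa.

σ ≈ 45.8 MPa (compressive)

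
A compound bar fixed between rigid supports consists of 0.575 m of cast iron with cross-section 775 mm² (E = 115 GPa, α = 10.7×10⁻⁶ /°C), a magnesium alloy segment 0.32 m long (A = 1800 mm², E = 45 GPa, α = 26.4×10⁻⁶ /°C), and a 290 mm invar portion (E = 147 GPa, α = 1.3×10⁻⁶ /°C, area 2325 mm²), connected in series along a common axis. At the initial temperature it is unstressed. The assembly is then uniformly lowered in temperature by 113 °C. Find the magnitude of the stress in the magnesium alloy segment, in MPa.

σ ≈ 83.6 MPa (tensile)

With the walls removed the bar would change length by δ_free = Σ αᵢΔT Lᵢ = 10.7×10⁻⁶×113×575 + 26.4×10⁻⁶×113×320 + 1.3×10⁻⁶×113×290 = 1.692 mm.
The walls prevent any net length change, so an axial force P (same in every segment) develops. Compatibility: P · Σ Lᵢ/(AᵢEᵢ) = δ_free.
The series flexibility is Σ Lᵢ/(AᵢEᵢ) = 575/(775×115×10³) + 320/(1800×45×10³) + 290/(2325×147×10³) = 1.125×10⁻⁵ mm/N.
P = 1.692 / 1.125×10⁻⁵ = 150400 N = 150.4 kN, tensile.
σ_{magnesium alloy} = P / A = 150400 / 1800 = 83.57 MPa.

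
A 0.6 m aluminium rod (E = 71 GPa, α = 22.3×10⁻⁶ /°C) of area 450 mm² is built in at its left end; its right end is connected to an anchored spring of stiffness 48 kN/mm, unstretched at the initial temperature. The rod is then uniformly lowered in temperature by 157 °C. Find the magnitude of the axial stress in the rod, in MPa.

σ ≈ 118 MPa (tensile)

The unrestrained thermal change is αΔT L = 22.3×10⁻⁶ × 157 × 600 = 2.101 mm.
Let P be the tensile force in the spring. The rod extends elastically by PL/(AE) and the spring stretches by P/k; together these equal δ_free.
So P = δ_free / [L/(AE) + 1/k] = 2.101 / [ 600/(450×71×10³) + 1/(48×10³) ].
P = 2.101 / 3.961×10⁻⁵ = 53030 N.
σ = P/A = 53030/450 = 117.8 MPa.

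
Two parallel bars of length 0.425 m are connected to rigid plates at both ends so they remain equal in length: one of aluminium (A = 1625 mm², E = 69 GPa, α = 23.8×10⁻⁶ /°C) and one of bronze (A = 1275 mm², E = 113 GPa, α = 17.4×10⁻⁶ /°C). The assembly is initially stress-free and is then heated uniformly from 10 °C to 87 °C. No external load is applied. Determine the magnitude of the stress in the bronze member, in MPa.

Both members must finish at the same length. With the larger α, the aluminium tends to over-expand; the plates restrain it, putting the aluminium in compression and the bronze in tension. With no external load the two internal forces are equal and opposite, magnitude P.
Setting the final lengths equal and cancelling L: (α₁ − α₂)ΔT = P/(A₁E₁) + P/(A₂E₂).
|α₁ − α₂|·ΔT = 6.4×10⁻⁶ × 77 = 0.0004928.
1/(A₁E₁) + 1/(A₂E₂) = 1/(1625×69×10³) + 1/(1275×113×10³) = 1.586×10⁻⁸ N⁻¹.
So P = 0.0004928 / 1.586×10⁻⁸ = 31.07 kN.
σ_{bronze} = P/A₂ = 31070/1275 = 24.37 MPa, tensile.

σ ≈ 24.4 MPa (tensile)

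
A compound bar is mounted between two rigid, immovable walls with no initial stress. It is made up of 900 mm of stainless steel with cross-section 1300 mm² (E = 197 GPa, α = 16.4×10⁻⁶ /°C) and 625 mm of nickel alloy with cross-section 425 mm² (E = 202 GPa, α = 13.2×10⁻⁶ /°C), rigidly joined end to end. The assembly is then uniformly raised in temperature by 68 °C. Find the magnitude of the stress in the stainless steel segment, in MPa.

With the walls removed the bar would change length by δ_free = Σ αᵢΔT Lᵢ = 16.4×10⁻⁶×68×900 + 13.2×10⁻⁶×68×625 = 1.565 mm.
The walls prevent any net length change, so an axial force P (same in every segment) develops. Compatibility: P · Σ Lᵢ/(AᵢEᵢ) = δ_free.
The series flexibility is Σ Lᵢ/(AᵢEᵢ) = 900/(1300×197×10³) + 625/(425×202×10³) = 1.079×10⁻⁵ mm/N.
P = 1.565 / 1.079×10⁻⁵ = 145000 N = 145 kN, compressive.
σ_{stainless steel} = P / A = 145000 / 1300 = 111.5 MPa.

σ ≈ 112 MPa (compressive)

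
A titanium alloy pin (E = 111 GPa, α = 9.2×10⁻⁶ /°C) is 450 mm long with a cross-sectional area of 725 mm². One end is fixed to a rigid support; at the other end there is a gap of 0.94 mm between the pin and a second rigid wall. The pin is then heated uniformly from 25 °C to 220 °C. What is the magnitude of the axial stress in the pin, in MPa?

σ ≈ 0 MPa

Unrestrained expansion: δ_free = αΔT L = 9.2×10⁻⁶ × 195 × 450 = 0.8073 mm.
This is smaller than the 0.94 mm clearance, so the pin expands freely without reaching the stop — the stress is zero.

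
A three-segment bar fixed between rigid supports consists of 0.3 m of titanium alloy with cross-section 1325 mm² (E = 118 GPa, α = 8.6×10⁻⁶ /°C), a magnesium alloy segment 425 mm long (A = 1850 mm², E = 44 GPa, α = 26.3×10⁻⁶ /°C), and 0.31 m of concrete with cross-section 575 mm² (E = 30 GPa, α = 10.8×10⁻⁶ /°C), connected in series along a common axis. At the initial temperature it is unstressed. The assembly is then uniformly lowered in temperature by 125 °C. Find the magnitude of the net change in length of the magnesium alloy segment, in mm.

If the supports were absent, the total length change would be Σ αᵢΔT Lᵢ = 8.6×10⁻⁶×125×300 + 26.3×10⁻⁶×125×425 + 10.8×10⁻⁶×125×310 = 2.138 mm.
The rigid supports impose zero overall length change; the single axial force P common to all segments must satisfy P Σ Lᵢ/(AᵢEᵢ) = δ_free.
The series flexibility is Σ Lᵢ/(AᵢEᵢ) = 300/(1325×118×10³) + 425/(1850×44×10³) + 310/(575×30×10³) = 2.511×10⁻⁵ mm/N.
P = 2.138 / 2.511×10⁻⁵ = 85150 N = 85.15 kN, tensile.
For the magnesium alloy segment, free thermal change = 26.3×10⁻⁶×125×425 = 1.397 mm and elastic change from P = 85150×425/(1850×44×10³) = 0.4446 mm; these oppose, so the net change is 0.953 mm (segment shortens).

|ΔL| ≈ 0.953 mm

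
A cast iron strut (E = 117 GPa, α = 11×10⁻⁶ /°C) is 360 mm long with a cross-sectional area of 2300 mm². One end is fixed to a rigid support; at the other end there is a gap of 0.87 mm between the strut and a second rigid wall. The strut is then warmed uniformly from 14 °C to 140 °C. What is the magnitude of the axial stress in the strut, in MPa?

Free thermal elongation = αΔT L = 11×10⁻⁶ × 126 × 360 = 0.499 mm.
This is smaller than the 0.87 mm clearance, so the strut expands freely without reaching the stop — the stress is zero.

σ ≈ 0 MPa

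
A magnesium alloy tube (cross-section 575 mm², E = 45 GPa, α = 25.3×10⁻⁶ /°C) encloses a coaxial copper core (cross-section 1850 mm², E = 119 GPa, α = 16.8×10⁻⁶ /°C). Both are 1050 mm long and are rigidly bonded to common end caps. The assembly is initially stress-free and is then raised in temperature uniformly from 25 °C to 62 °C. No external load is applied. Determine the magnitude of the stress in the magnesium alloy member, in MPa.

Both members must finish at the same length. With the larger α, the magnesium alloy tends to over-expand; the plates restrain it, putting the magnesium alloy in compression and the copper in tension. With no external load the two internal forces are equal and opposite, magnitude P.
Compatibility of the two members (thermal + elastic change equal): (α₁ − α₂)ΔT = P·[1/(A₁E₁) + 1/(A₂E₂)].
|α₁ − α₂|·ΔT = 8.5×10⁻⁶ × 37 = 0.0003145.
1/(A₁E₁) + 1/(A₂E₂) = 1/(575×45×10³) + 1/(1850×119×10³) = 4.319×10⁻⁸ N⁻¹.
So P = 0.0003145 / 4.319×10⁻⁸ = 7.282 kN.
σ_{magnesium alloy} = P/A₁ = 7282/575 = 12.66 MPa, compressive.

σ ≈ 12.7 MPa (compressive)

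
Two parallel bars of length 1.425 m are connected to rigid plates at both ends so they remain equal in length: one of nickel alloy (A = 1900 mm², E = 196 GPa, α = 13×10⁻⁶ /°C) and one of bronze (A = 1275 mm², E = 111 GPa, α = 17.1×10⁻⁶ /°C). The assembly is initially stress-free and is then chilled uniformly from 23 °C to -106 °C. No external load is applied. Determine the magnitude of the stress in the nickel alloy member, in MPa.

σ ≈ 28.5 MPa (compressive)

The bronze has the larger α, so on cooling it would change length more than the nickel alloy if both were free. The rigid plates force a common final length, so the bronze is put into tension and the nickel alloy into compression, with equal and opposite forces P (no external load).
Equating the net (thermal + elastic) strains gives |α₁ − α₂|·ΔT = P·[1/(A₁E₁) + 1/(A₂E₂)].
|α₁ − α₂|·ΔT = 4.1×10⁻⁶ × 129 = 0.0005289.
1/(A₁E₁) + 1/(A₂E₂) = 1/(1900×196×10³) + 1/(1275×111×10³) = 9.751×10⁻⁹ N⁻¹.
So P = 0.0005289 / 9.751×10⁻⁹ = 54.24 kN.
σ_{nickel alloy} = P/A₁ = 54240/1900 = 28.55 MPa, compressive.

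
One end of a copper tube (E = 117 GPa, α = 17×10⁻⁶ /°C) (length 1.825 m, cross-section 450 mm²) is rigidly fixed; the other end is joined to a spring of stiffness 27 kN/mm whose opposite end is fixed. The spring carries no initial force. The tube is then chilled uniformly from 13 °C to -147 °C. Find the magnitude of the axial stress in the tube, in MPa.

Free thermal contraction: δ_free = αΔT L = 17×10⁻⁶ × 160 × 1825 = 4.964 mm.
Let P be the tensile force in the spring. The tube extends elastically by PL/(AE) and the spring stretches by P/k; together these equal δ_free.
P [ L/(AE) + 1/k ] = δ_free → P [ 1825/(450×117×10³) + 1/(27×10³) ] = 4.964.
P = 4.964 / 7.17×10⁻⁵ = 69230 N.
σ = P/A = 69230/450 = 153.9 MPa.

σ ≈ 154 MPa (tensile)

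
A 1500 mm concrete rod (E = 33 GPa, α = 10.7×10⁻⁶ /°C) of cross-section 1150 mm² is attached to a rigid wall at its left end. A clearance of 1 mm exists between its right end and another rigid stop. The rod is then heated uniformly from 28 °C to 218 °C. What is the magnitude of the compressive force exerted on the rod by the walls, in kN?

If the wall were absent the rod would grow by αΔT L = 10.7×10⁻⁶ × 190 × 1500 = 3.049 mm.
This exceeds the 1 mm gap, so the wall pushes back. The portion of expansion that must be recovered elastically is δ_free − gap = 3.049 − 1 = 2.049 mm.
So σ = E(δ_free − g)/L = 33×10³ × 2.049/1500 = 45.09 MPa.
Force on the wall = σA = 45.09 × 1150 mm² = 51.85 kN.

P ≈ 51.9 kN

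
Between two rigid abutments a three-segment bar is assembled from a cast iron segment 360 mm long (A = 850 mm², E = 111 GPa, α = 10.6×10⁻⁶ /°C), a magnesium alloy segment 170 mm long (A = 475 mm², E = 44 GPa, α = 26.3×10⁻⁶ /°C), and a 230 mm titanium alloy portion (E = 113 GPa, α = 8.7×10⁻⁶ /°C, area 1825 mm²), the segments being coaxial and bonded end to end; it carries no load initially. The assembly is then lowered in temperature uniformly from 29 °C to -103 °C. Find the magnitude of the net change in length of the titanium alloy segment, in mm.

With the walls removed the bar would change length by δ_free = Σ αᵢΔT Lᵢ = 10.6×10⁻⁶×132×360 + 26.3×10⁻⁶×132×170 + 8.7×10⁻⁶×132×230 = 1.358 mm.
Since the ends are fixed, an axial force P builds up, equal in every segment, with P · Σ Lᵢ/(AᵢEᵢ) = δ_free.
The series flexibility is Σ Lᵢ/(AᵢEᵢ) = 360/(850×111×10³) + 170/(475×44×10³) + 230/(1825×113×10³) = 1.306×10⁻⁵ mm/N.
Hence P = δ_free / Σ(L/AE) = 1.358/1.306×10⁻⁵ = 103.9 kN (tensile).
For the titanium alloy segment, free thermal change = 8.7×10⁻⁶×132×230 = 0.2641 mm and elastic change from P = 103900×230/(1825×113×10³) = 0.1159 mm; these oppose, so the net change is 0.148 mm (segment shortens).

|ΔL| ≈ 0.148 mm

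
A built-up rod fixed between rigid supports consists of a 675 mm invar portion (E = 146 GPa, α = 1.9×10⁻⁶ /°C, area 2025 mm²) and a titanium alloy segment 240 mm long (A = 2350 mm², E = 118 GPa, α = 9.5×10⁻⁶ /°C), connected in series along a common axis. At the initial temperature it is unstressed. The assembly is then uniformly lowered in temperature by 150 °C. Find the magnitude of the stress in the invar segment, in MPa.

With the walls removed the bar would change length by δ_free = Σ αᵢΔT Lᵢ = 1.9×10⁻⁶×150×675 + 9.5×10⁻⁶×150×240 = 0.5344 mm.
Since the ends are fixed, an axial force P builds up, equal in every segment, with P · Σ Lᵢ/(AᵢEᵢ) = δ_free.
Σ Lᵢ/(AᵢEᵢ) = 675/(2025×146×10³) + 240/(2350×118×10³) = 3.149×10⁻⁶ mm/N.
So P = 0.5344 / 3.149×10⁻⁶ = 169.7 kN, tensile.
σ_{invar} = P / A = 169700 / 2025 = 83.81 MPa.

σ ≈ 83.8 MPa (tensile)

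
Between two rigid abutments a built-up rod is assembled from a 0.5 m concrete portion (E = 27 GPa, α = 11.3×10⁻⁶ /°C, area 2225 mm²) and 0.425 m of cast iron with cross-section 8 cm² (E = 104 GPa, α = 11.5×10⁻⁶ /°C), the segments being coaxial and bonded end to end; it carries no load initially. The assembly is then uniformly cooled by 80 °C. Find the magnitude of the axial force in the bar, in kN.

With the walls removed the bar would change length by δ_free = Σ αᵢΔT Lᵢ = 11.3×10⁻⁶×80×500 + 11.5×10⁻⁶×80×425 = 0.843 mm.
The rigid supports impose zero overall length change; the single axial force P common to all segments must satisfy P Σ Lᵢ/(AᵢEᵢ) = δ_free.
The series flexibility is Σ Lᵢ/(AᵢEᵢ) = 500/(2225×27×10³) + 425/(800×104×10³) = 1.343×10⁻⁵ mm/N.
Hence P = δ_free / Σ(L/AE) = 0.843/1.343×10⁻⁵ = 62.76 kN (tensile).

P ≈ 62.8 kN (tensile)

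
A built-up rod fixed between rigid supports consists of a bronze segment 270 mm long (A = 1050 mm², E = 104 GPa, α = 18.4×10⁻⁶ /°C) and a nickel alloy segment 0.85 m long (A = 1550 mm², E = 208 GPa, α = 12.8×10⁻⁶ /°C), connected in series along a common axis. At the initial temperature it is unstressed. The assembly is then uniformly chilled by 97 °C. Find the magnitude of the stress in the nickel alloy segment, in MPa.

σ ≈ 194 MPa (tensile)

If the supports were absent, the total length change would be Σ αᵢΔT Lᵢ = 18.4×10⁻⁶×97×270 + 12.8×10⁻⁶×97×850 = 1.537 mm.
Since the ends are fixed, an axial force P builds up, equal in every segment, with P · Σ Lᵢ/(AᵢEᵢ) = δ_free.
The series flexibility is Σ Lᵢ/(AᵢEᵢ) = 270/(1050×104×10³) + 850/(1550×208×10³) = 5.109×10⁻⁶ mm/N.
P = 1.537 / 5.109×10⁻⁶ = 300900 N = 300.9 kN, tensile.
σ_{nickel alloy} = P / A = 300900 / 1550 = 194.1 MPa.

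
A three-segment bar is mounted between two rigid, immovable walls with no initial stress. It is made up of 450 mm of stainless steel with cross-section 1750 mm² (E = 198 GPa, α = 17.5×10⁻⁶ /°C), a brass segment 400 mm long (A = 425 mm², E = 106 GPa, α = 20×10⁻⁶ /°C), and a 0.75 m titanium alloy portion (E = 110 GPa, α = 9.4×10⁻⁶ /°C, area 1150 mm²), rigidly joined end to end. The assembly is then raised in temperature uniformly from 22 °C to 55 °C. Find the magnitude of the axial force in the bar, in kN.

P ≈ 47 kN (compressive)

If the supports were absent, the total length change would be Σ αᵢΔT Lᵢ = 17.5×10⁻⁶×33×450 + 20×10⁻⁶×33×400 + 9.4×10⁻⁶×33×750 = 0.7565 mm.
The walls prevent any net length change, so an axial force P (same in every segment) develops. Compatibility: P · Σ Lᵢ/(AᵢEᵢ) = δ_free.
The series flexibility is Σ Lᵢ/(AᵢEᵢ) = 450/(1750×198×10³) + 400/(425×106×10³) + 750/(1150×110×10³) = 1.611×10⁻⁵ mm/N.
Hence P = δ_free / Σ(L/AE) = 0.7565/1.611×10⁻⁵ = 46.97 kN (compressive).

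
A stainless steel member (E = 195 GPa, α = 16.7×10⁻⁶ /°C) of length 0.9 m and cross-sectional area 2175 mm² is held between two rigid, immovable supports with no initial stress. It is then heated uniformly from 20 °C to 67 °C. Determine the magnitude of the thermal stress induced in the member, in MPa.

σ ≈ 153 MPa (compressive)

The supports are rigid, so the total axial strain is zero. The restrained thermal strain is ε = αΔT = 16.7×10⁻⁶ × 47 = 784.9×10⁻⁶.
The stress required to suppress this strain is σ = Eε = 195×10³ × 784.9×10⁻⁶ = 153.1 MPa, compressive since the member is trying to expand.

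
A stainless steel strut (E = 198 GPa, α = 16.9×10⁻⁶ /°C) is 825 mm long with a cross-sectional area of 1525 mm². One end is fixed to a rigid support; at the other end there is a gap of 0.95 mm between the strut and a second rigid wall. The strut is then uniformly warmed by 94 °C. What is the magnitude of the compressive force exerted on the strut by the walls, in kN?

If the wall were absent the strut would grow by αΔT L = 16.9×10⁻⁶ × 94 × 825 = 1.311 mm.
The gap closes (δ_free > 0.95 mm) and the wall then resists a further 1.311 − 0.95 = 0.3606 mm of expansion.
So σ = E(δ_free − g)/L = 198×10³ × 0.3606/825 = 86.54 MPa.
Force on the wall = σA = 86.54 × 1525 mm² = 132 kN.

P ≈ 132 kN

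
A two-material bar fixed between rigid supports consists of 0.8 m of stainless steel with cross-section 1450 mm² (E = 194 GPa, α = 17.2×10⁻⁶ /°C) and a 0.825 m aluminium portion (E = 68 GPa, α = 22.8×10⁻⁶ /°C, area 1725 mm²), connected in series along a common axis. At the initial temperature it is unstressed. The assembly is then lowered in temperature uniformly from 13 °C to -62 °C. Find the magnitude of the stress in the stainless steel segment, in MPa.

If the supports were absent, the total length change would be Σ αᵢΔT Lᵢ = 17.2×10⁻⁶×75×800 + 22.8×10⁻⁶×75×825 = 2.443 mm.
The rigid supports impose zero overall length change; the single axial force P common to all segments must satisfy P Σ Lᵢ/(AᵢEᵢ) = δ_free.
The series flexibility is Σ Lᵢ/(AᵢEᵢ) = 800/(1450×194×10³) + 825/(1725×68×10³) = 9.877×10⁻⁶ mm/N.
Hence P = δ_free / Σ(L/AE) = 2.443/9.877×10⁻⁶ = 247.3 kN (tensile).
σ_{stainless steel} = P / A = 247300 / 1450 = 170.6 MPa.

σ ≈ 171 MPa (tensile)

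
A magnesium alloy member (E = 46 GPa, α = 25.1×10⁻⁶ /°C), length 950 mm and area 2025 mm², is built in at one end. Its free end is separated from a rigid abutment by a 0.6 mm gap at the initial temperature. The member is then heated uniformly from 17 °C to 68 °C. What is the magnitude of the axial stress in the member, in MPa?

Free thermal elongation = αΔT L = 25.1×10⁻⁶ × 51 × 950 = 1.216 mm.
This exceeds the 0.6 mm gap, so the wall pushes back. The portion of expansion that must be recovered elastically is δ_free − gap = 1.216 − 0.6 = 0.6161 mm.
Compatibility: PL/(AE) = 0.6161 mm, so σ = P/A = E × (0.6161/950) = 29.83 MPa.

σ ≈ 29.8 MPa (compressive)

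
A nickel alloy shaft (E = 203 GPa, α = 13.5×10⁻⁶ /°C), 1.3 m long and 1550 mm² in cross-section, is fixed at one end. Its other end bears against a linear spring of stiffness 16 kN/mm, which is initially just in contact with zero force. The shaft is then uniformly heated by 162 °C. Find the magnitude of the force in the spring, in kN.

If the spring were absent the shaft would lengthen by αΔT L = 13.5×10⁻⁶ × 162 × 1300 = 2.843 mm.
With a force P in the spring, the elastic change of the shaft is PL/(AE) and that of the spring is P/k; compatibility requires their sum to equal δ_free.
P [ L/(AE) + 1/k ] = δ_free → P [ 1300/(1550×203×10³) + 1/(16×10³) ] = 2.843.
P = 2.843 / 6.663×10⁻⁵ = 42670 N.

P ≈ 42.7 kN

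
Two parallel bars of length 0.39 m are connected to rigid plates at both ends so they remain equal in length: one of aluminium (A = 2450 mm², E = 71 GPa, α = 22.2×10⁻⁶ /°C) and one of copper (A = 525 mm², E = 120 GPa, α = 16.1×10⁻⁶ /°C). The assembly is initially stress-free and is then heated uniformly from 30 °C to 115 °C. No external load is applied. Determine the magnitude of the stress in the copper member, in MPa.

The aluminium has the larger α, so on heating it would change length more than the copper if both were free. The rigid plates force a common final length, so the aluminium is put into compression and the copper into tension, with equal and opposite forces P (no external load).
Compatibility of the two members (thermal + elastic change equal): (α₁ − α₂)ΔT = P·[1/(A₁E₁) + 1/(A₂E₂)].
|α₁ − α₂|·ΔT = 6.1×10⁻⁶ × 85 = 0.0005185.
1/(A₁E₁) + 1/(A₂E₂) = 1/(2450×71×10³) + 1/(525×120×10³) = 2.162×10⁻⁸ N⁻¹.
P = 0.0005185 / 2.162×10⁻⁸ = 23980 N = 23.98 kN.
σ_{copper} = P/A₂ = 23980/525 = 45.68 MPa, tensile.

σ ≈ 45.7 MPa (tensile)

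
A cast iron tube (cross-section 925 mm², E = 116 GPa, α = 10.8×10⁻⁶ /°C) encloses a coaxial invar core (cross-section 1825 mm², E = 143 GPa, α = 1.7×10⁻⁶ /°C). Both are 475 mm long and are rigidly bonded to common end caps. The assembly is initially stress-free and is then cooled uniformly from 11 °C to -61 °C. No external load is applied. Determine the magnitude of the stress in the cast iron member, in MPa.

σ ≈ 53.9 MPa (tensile)

Both members must finish at the same length. With the larger α, the cast iron tends to over-contract; the plates restrain it, putting the cast iron in tension and the invar in compression. With no external load the two internal forces are equal and opposite, magnitude P.
Equating the net (thermal + elastic) strains gives |α₁ − α₂|·ΔT = P·[1/(A₁E₁) + 1/(A₂E₂)].
|α₁ − α₂|·ΔT = 9.1×10⁻⁶ × 72 = 0.0006552.
1/(A₁E₁) + 1/(A₂E₂) = 1/(925×116×10³) + 1/(1825×143×10³) = 1.315×10⁻⁸ N⁻¹.
So P = 0.0006552 / 1.315×10⁻⁸ = 49.82 kN.
σ_{cast iron} = P/A₁ = 49820/925 = 53.86 MPa, tensile.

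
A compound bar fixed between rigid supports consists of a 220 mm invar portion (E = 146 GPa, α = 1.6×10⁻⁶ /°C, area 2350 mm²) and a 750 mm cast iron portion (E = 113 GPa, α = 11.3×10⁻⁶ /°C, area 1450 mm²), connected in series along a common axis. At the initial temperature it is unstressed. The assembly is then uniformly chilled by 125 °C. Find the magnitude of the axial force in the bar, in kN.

With the walls removed the bar would change length by δ_free = Σ αᵢΔT Lᵢ = 1.6×10⁻⁶×125×220 + 11.3×10⁻⁶×125×750 = 1.103 mm.
The walls prevent any net length change, so an axial force P (same in every segment) develops. Compatibility: P · Σ Lᵢ/(AᵢEᵢ) = δ_free.
The series flexibility is Σ Lᵢ/(AᵢEᵢ) = 220/(2350×146×10³) + 750/(1450×113×10³) = 5.219×10⁻⁶ mm/N.
So P = 1.103 / 5.219×10⁻⁶ = 211.4 kN, tensile.

P ≈ 211 kN (tensile)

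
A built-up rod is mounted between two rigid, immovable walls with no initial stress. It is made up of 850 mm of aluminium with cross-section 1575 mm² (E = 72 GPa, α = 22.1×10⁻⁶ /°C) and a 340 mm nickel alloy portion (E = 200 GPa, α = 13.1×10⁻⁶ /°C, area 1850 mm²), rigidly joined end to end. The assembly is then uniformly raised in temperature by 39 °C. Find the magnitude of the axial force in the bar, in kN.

P ≈ 108 kN (compressive)

Free thermal expansion of the whole bar: Σ αᵢΔT Lᵢ = 22.1×10⁻⁶×39×850 + 13.1×10⁻⁶×39×340 = 0.9063 mm.
The walls prevent any net length change, so an axial force P (same in every segment) develops. Compatibility: P · Σ Lᵢ/(AᵢEᵢ) = δ_free.
Σ Lᵢ/(AᵢEᵢ) = 850/(1575×72×10³) + 340/(1850×200×10³) = 8.415×10⁻⁶ mm/N.
Hence P = δ_free / Σ(L/AE) = 0.9063/8.415×10⁻⁶ = 107.7 kN (compressive).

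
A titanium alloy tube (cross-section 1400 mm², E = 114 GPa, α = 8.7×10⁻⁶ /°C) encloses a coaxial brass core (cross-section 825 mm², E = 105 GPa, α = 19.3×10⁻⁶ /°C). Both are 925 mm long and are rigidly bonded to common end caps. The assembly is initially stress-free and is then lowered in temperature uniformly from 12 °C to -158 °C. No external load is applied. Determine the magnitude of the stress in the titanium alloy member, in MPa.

σ ≈ 72.3 MPa (compressive)

Both members must finish at the same length. With the larger α, the brass tends to over-contract; the plates restrain it, putting the brass in tension and the titanium alloy in compression. With no external load the two internal forces are equal and opposite, magnitude P.
Setting the final lengths equal and cancelling L: (α₁ − α₂)ΔT = P/(A₁E₁) + P/(A₂E₂).
|α₁ − α₂|·ΔT = 10.6×10⁻⁶ × 170 = 0.001802.
1/(A₁E₁) + 1/(A₂E₂) = 1/(1400×114×10³) + 1/(825×105×10³) = 1.781×10⁻⁸ N⁻¹.
So P = 0.001802 / 1.781×10⁻⁸ = 101.2 kN.
σ_{titanium alloy} = P/A₁ = 101200/1400 = 72.27 MPa, compressive.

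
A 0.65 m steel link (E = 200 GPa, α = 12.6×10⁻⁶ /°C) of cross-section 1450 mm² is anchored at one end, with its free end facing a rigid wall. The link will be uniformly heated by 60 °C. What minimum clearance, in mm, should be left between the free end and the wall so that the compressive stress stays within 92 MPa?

g ≈ 0.192 mm

Free expansion if unrestrained: δ_free = αΔT L = 12.6×10⁻⁶ × 60 × 650 = 0.4914 mm.
A stress of 92 MPa corresponds to the wall pushing the link back by σL/E = 92×650/(200×10³) = 0.299 mm.
So the gap has to take up the difference, g_min = δ_free − σL/E = 0.4914 − 0.299 = 0.1924 mm.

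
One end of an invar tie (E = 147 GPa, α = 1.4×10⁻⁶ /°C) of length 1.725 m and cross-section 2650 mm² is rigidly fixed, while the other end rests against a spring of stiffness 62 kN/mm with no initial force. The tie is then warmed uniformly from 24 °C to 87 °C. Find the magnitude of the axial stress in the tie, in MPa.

σ ≈ 2.79 MPa (compressive)

Free thermal expansion: δ_free = αΔT L = 1.4×10⁻⁶ × 63 × 1725 = 0.1521 mm.
Let P be the compressive force at the spring. The tie shortens elastically by PL/(AE) and the spring compresses by P/k; together these equal δ_free.
So P = δ_free / [L/(AE) + 1/k] = 0.1521 / [ 1725/(2650×147×10³) + 1/(62×10³) ].
P = 0.1521 / 2.056×10⁻⁵ = 7401 N.
σ = P/A = 7401/2650 = 2.793 MPa.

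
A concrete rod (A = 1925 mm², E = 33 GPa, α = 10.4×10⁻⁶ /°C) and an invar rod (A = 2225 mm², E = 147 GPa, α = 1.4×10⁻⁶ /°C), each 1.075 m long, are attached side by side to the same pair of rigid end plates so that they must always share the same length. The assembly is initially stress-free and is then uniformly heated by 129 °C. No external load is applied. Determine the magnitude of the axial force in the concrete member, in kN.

Both members must finish at the same length. With the larger α, the concrete tends to over-expand; the plates restrain it, putting the concrete in compression and the invar in tension. With no external load the two internal forces are equal and opposite, magnitude P.
Compatibility of the two members (thermal + elastic change equal): (α₁ − α₂)ΔT = P·[1/(A₁E₁) + 1/(A₂E₂)].
|α₁ − α₂|·ΔT = 9×10⁻⁶ × 129 = 0.001161.
1/(A₁E₁) + 1/(A₂E₂) = 1/(1925×33×10³) + 1/(2225×147×10³) = 1.88×10⁻⁸ N⁻¹.
So P = 0.001161 / 1.88×10⁻⁸ = 61.76 kN.

P ≈ 61.8 kN (compressive in the concrete)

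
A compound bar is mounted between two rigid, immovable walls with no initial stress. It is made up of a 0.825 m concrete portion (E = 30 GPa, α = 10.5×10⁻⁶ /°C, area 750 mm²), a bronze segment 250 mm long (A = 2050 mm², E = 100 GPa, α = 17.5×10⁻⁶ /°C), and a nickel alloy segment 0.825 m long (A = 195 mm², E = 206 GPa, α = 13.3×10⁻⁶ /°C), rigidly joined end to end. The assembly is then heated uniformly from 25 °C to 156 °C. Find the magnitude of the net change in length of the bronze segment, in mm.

|ΔL| ≈ 0.507 mm

With the walls removed the bar would change length by δ_free = Σ αᵢΔT Lᵢ = 10.5×10⁻⁶×131×825 + 17.5×10⁻⁶×131×250 + 13.3×10⁻⁶×131×825 = 3.145 mm.
The walls prevent any net length change, so an axial force P (same in every segment) develops. Compatibility: P · Σ Lᵢ/(AᵢEᵢ) = δ_free.
The series flexibility is Σ Lᵢ/(AᵢEᵢ) = 825/(750×30×10³) + 250/(2050×100×10³) + 825/(195×206×10³) = 5.842×10⁻⁵ mm/N.
P = 3.145 / 5.842×10⁻⁵ = 53840 N = 53.84 kN, compressive.
For the bronze segment, free thermal change = 17.5×10⁻⁶×131×250 = 0.5731 mm and elastic change from P = 53840×250/(2050×100×10³) = 0.06565 mm; these oppose, so the net change is 0.507 mm (segment lengthens).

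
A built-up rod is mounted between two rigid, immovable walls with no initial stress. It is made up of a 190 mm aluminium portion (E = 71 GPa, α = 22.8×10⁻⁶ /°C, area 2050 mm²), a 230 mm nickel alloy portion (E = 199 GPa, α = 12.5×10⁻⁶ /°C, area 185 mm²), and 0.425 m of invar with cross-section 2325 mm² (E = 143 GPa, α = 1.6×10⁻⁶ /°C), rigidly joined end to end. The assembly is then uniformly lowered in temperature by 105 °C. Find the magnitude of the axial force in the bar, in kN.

If the supports were absent, the total length change would be Σ αᵢΔT Lᵢ = 22.8×10⁻⁶×105×190 + 12.5×10⁻⁶×105×230 + 1.6×10⁻⁶×105×425 = 0.8281 mm.
The rigid supports impose zero overall length change; the single axial force P common to all segments must satisfy P Σ Lᵢ/(AᵢEᵢ) = δ_free.
Σ Lᵢ/(AᵢEᵢ) = 190/(2050×71×10³) + 230/(185×199×10³) + 425/(2325×143×10³) = 8.831×10⁻⁶ mm/N.
So P = 0.8281 / 8.831×10⁻⁶ = 93.77 kN, tensile.

P ≈ 93.8 kN (tensile)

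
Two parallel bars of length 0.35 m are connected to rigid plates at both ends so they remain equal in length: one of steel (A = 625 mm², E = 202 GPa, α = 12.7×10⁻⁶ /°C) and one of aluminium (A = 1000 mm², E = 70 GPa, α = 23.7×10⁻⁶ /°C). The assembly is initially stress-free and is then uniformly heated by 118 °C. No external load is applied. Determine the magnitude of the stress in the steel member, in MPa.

σ ≈ 93.5 MPa (tensile)

Both members must finish at the same length. With the larger α, the aluminium tends to over-expand; the plates restrain it, putting the aluminium in compression and the steel in tension. With no external load the two internal forces are equal and opposite, magnitude P.
Equating the net (thermal + elastic) strains gives |α₁ − α₂|·ΔT = P·[1/(A₁E₁) + 1/(A₂E₂)].
|α₁ − α₂|·ΔT = 11×10⁻⁶ × 118 = 0.001298.
1/(A₁E₁) + 1/(A₂E₂) = 1/(625×202×10³) + 1/(1000×70×10³) = 2.221×10⁻⁸ N⁻¹.
So P = 0.001298 / 2.221×10⁻⁸ = 58.45 kN.
σ_{steel} = P/A₁ = 58450/625 = 93.52 MPa, tensile.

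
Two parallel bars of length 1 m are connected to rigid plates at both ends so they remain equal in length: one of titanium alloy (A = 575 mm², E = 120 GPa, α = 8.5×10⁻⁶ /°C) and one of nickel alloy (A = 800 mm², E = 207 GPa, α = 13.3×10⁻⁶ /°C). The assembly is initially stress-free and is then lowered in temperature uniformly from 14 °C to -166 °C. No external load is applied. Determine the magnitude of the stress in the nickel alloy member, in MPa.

The nickel alloy has the larger α, so on cooling it would change length more than the titanium alloy if both were free. The rigid plates force a common final length, so the nickel alloy is put into tension and the titanium alloy into compression, with equal and opposite forces P (no external load).
Setting the final lengths equal and cancelling L: (α₁ − α₂)ΔT = P/(A₁E₁) + P/(A₂E₂).
|α₁ − α₂|·ΔT = 4.8×10⁻⁶ × 180 = 0.000864.
1/(A₁E₁) + 1/(A₂E₂) = 1/(575×120×10³) + 1/(800×207×10³) = 2.053×10⁻⁸ N⁻¹.
P = 0.000864 / 2.053×10⁻⁸ = 42080 N = 42.08 kN.
σ_{nickel alloy} = P/A₂ = 42080/800 = 52.6 MPa, tensile.

σ ≈ 52.6 MPa (tensile)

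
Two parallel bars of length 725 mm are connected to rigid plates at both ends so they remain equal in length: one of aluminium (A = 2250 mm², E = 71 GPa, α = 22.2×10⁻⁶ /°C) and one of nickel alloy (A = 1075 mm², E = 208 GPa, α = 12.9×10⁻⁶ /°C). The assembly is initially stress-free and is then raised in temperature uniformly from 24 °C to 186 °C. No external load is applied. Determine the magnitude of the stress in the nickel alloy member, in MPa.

σ ≈ 131 MPa (tensile)

Both members must finish at the same length. With the larger α, the aluminium tends to over-expand; the plates restrain it, putting the aluminium in compression and the nickel alloy in tension. With no external load the two internal forces are equal and opposite, magnitude P.
Compatibility of the two members (thermal + elastic change equal): (α₁ − α₂)ΔT = P·[1/(A₁E₁) + 1/(A₂E₂)].
|α₁ − α₂|·ΔT = 9.3×10⁻⁶ × 162 = 0.001507.
1/(A₁E₁) + 1/(A₂E₂) = 1/(2250×71×10³) + 1/(1075×208×10³) = 1.073×10⁻⁸ N⁻¹.
P = 0.001507 / 1.073×10⁻⁸ = 140400 N = 140.4 kN.
σ_{nickel alloy} = P/A₂ = 140400/1075 = 130.6 MPa, tensile.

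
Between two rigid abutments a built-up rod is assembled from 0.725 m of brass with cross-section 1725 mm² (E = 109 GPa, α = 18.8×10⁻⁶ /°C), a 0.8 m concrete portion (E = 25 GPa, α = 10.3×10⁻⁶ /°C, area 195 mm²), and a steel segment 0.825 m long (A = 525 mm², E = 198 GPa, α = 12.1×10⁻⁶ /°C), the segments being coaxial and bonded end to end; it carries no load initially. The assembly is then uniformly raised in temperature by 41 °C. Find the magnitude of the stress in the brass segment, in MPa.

Free thermal expansion of the whole bar: Σ αᵢΔT Lᵢ = 18.8×10⁻⁶×41×725 + 10.3×10⁻⁶×41×800 + 12.1×10⁻⁶×41×825 = 1.306 mm.
The walls prevent any net length change, so an axial force P (same in every segment) develops. Compatibility: P · Σ Lᵢ/(AᵢEᵢ) = δ_free.
Σ Lᵢ/(AᵢEᵢ) = 725/(1725×109×10³) + 800/(195×25×10³) + 825/(525×198×10³) = 0.0001759 mm/N.
So P = 1.306 / 0.0001759 = 7.425 kN, compressive.
σ_{brass} = P / A = 7425 / 1725 = 4.304 MPa.

σ ≈ 4.3 MPa (compressive)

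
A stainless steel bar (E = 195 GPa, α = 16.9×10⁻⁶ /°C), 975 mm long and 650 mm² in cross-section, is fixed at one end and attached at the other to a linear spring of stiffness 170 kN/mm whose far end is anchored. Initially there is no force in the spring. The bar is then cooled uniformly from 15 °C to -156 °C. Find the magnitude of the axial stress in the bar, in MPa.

σ ≈ 319 MPa (tensile)

Free thermal contraction: δ_free = αΔT L = 16.9×10⁻⁶ × 171 × 975 = 2.818 mm.
With a force P in the spring, the elastic change of the bar is PL/(AE) and that of the spring is P/k; compatibility requires their sum to equal δ_free.
So P = δ_free / [L/(AE) + 1/k] = 2.818 / [ 975/(650×195×10³) + 1/(170×10³) ].
P = 2.818 / 1.357×10⁻⁵ = 207600 N.
σ = P/A = 207600/650 = 319.3 MPa.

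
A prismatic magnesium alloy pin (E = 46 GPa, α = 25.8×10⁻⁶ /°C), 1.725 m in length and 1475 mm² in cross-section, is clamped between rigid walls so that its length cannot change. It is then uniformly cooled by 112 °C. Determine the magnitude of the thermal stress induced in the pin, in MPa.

σ ≈ 133 MPa (tensile)

The supports are rigid, so the total axial strain is zero. The restrained thermal strain is ε = αΔT = 25.8×10⁻⁶ × 112 = 2889.6×10⁻⁶.
Hence σ = E·αΔT = 46×10³ × 2889.6×10⁻⁶ = 132.9 MPa, tensile.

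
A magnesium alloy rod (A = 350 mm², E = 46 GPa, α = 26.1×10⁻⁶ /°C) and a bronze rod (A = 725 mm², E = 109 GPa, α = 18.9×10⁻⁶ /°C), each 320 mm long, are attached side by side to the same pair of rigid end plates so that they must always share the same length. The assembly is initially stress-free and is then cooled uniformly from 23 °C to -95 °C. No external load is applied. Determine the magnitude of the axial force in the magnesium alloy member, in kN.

Equilibrium of a rigid end plate with no external load gives equal and opposite internal forces ±P in the two members. Since α_{magnesium alloy} > α_{bronze}, cooling drives the magnesium alloy into tension and the bronze into compression.
Setting the final lengths equal and cancelling L: (α₁ − α₂)ΔT = P/(A₁E₁) + P/(A₂E₂).
|α₁ − α₂|·ΔT = 7.2×10⁻⁶ × 118 = 0.0008496.
1/(A₁E₁) + 1/(A₂E₂) = 1/(350×46×10³) + 1/(725×109×10³) = 7.477×10⁻⁸ N⁻¹.
So P = 0.0008496 / 7.477×10⁻⁸ = 11.36 kN.

P ≈ 11.4 kN (tensile in the magnesium alloy)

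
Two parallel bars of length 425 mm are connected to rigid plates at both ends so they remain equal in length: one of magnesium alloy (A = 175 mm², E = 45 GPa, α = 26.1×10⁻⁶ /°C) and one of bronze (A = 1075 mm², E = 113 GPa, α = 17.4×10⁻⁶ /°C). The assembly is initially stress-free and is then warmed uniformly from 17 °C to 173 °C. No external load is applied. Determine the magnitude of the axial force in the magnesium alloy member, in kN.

P ≈ 10 kN (compressive in the magnesium alloy)

Both members must finish at the same length. With the larger α, the magnesium alloy tends to over-expand; the plates restrain it, putting the magnesium alloy in compression and the bronze in tension. With no external load the two internal forces are equal and opposite, magnitude P.
Equating the net (thermal + elastic) strains gives |α₁ − α₂|·ΔT = P·[1/(A₁E₁) + 1/(A₂E₂)].
|α₁ − α₂|·ΔT = 8.7×10⁻⁶ × 156 = 0.001357.
1/(A₁E₁) + 1/(A₂E₂) = 1/(175×45×10³) + 1/(1075×113×10³) = 1.352×10⁻⁷ N⁻¹.
P = 0.001357 / 1.352×10⁻⁷ = 10040 N = 10.04 kN.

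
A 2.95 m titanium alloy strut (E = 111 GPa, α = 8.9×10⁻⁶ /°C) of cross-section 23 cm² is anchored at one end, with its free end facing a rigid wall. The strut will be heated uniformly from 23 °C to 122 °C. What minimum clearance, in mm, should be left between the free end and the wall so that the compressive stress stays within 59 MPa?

Free expansion if unrestrained: δ_free = αΔT L = 8.9×10⁻⁶ × 99 × 2950 = 2.599 mm.
A stress of 59 MPa corresponds to the wall pushing the strut back by σL/E = 59×2950/(111×10³) = 1.568 mm.
The gap must absorb the remainder: g_min = 2.599 − 1.568 = 1.031 mm.

g ≈ 1.03 mm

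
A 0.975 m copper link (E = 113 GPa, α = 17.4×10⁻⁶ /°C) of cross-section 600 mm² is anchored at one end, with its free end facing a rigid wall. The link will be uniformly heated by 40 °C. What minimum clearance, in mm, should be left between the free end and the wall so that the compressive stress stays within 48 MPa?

Free expansion if unrestrained: δ_free = αΔT L = 17.4×10⁻⁶ × 40 × 975 = 0.6786 mm.
A stress of 48 MPa corresponds to the wall pushing the link back by σL/E = 48×975/(113×10³) = 0.4142 mm.
The gap must absorb the remainder: g_min = 0.6786 − 0.4142 = 0.2644 mm.

g ≈ 0.264 mm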